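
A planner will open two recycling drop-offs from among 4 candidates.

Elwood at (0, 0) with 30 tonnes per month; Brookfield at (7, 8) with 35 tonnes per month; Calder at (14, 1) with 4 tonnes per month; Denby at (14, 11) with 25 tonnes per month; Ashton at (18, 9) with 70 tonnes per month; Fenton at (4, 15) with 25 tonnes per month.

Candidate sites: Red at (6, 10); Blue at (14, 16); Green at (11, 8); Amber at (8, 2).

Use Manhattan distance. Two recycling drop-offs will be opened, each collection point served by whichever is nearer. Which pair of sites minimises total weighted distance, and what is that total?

{Red, Green}, total 1510

Evaluate every pair (each demand assigned to the nearer of the two):
  {Red, Green}: total = 1510
  {Green, Amber}: total = 1528
  {Blue, Green}: total = 1710
  {Red, Blue}: total = 1715
  {Red, Amber}: total = 1743
  {Blue, Amber}: total = 1743
Best pair: {Red, Green} with total 1510.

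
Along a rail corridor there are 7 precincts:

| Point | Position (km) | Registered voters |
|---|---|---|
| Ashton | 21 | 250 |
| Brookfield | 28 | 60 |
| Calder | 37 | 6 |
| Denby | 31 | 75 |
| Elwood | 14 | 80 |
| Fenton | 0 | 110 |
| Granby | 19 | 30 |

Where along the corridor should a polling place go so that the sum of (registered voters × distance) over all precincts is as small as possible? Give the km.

For a sum of weighted absolute distances on a line, the optimum is the weighted median (not the mean). Total weight W = 611; half-weight = 305.5.
Sort by position and accumulate weight:
  km 0 (Fenton, w=110) → cum 110
  km 14 (Elwood, w=80) → cum 190
  km 19 (Granby, w=30) → cum 220
  km 21 (Ashton, w=250) → cum 470  ≥ 305.5 → median here
  km 28 (Brookfield, w=60) → cum 530
  km 31 (Denby, w=75) → cum 605
  km 37 (Calder, w=6) → cum 611
Optimal location: km 21.

x = 21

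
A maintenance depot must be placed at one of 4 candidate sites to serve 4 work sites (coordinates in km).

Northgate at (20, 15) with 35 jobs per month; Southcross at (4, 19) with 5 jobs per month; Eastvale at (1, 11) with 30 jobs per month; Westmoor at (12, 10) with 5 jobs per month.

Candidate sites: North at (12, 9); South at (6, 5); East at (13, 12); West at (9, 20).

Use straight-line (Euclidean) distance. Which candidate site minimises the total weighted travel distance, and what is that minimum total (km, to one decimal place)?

East, total 696.0 km

Total weighted distance at each candidate:
  North (12, 9): total = 754.4
  South (6, 5): total = 946.2
  East (13, 12): total = 696.0
  West (9, 20): total = 861.9
Minimum is at East with total 696.0 km.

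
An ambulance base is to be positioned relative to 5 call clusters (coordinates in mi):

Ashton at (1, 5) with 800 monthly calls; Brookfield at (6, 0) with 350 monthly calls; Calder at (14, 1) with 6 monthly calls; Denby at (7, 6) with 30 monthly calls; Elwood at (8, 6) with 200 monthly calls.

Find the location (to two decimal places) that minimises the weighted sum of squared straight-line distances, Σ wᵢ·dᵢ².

(3.46, 3.89)

The minimiser of Σwᵢ‖p−pᵢ‖² is the weighted centroid p* = (Σwᵢpᵢ)/(Σwᵢ).
Σwᵢ = 1386.
Σwᵢxᵢ = 800·1 + 350·6 + 6·14 + 30·7 + 200·8 = 4794.
Σwᵢyᵢ = 800·5 + 350·0 + 6·1 + 30·6 + 200·6 = 5386.
x* = 4794/1386 = 3.46, y* = 5386/1386 = 3.89.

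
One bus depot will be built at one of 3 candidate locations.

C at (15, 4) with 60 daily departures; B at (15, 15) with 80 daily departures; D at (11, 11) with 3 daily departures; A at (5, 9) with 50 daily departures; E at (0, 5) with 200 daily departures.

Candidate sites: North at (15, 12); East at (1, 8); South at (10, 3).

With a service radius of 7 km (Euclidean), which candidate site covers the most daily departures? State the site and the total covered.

Coverage radius r = 7 km; a point is covered iff (Δx)²+(Δy)² ≤ 7² = 49.
  North (15, 12): covers {B, D} → 83
  East (1, 8): covers {A, E} → 250
  South (10, 3): covers {C} → 60
Maximum coverage at East: 250 daily departures.

East, covering 250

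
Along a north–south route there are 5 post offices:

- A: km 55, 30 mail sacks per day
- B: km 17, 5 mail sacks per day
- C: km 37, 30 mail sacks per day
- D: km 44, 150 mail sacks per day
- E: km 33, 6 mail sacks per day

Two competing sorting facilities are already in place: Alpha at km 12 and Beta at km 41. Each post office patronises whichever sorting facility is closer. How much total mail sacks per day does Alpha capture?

The indifferent point is the midpoint (12+41)/2 = 26.5; post offices left of it (closer to Alpha at 12) go to Alpha, those right go to Beta.
  B at 17 (w=5) → Alpha
  E at 33 (w=6) → Beta
  C at 37 (w=30) → Beta
  D at 44 (w=150) → Beta
  A at 55 (w=30) → Beta
Alpha captures 5; Beta captures 216.

5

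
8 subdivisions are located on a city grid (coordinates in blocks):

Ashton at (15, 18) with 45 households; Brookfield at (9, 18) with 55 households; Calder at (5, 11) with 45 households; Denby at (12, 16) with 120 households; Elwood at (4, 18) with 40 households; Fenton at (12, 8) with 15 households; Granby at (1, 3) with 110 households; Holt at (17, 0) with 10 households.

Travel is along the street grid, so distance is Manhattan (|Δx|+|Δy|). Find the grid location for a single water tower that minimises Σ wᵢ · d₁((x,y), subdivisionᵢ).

(9, 16)

Manhattan distance separates: Σwᵢ(|x−xᵢ|+|y−yᵢ|) = Σwᵢ|x−xᵢ| + Σwᵢ|y−yᵢ|, so x and y are optimised independently as 1-D weighted medians.
Total weight W = 440; half = 220.
x-coordinate, sorted with cumulative weight:
  x=1 (Granby, w=110) cum 110
  x=4 (Elwood, w=40) cum 150
  x=5 (Calder, w=45) cum 195
  x=9 (Brookfield, w=55) cum 250  ← median
  x=12 (Denby, w=120) cum 370
  x=12 (Fenton, w=15) cum 385
  x=15 (Ashton, w=45) cum 430
  x=17 (Holt, w=10) cum 440
⇒ x* = 9
y-coordinate, sorted with cumulative weight:
  y=0 (Holt, w=10) cum 10
  y=3 (Granby, w=110) cum 120
  y=8 (Fenton, w=15) cum 135
  y=11 (Calder, w=45) cum 180
  y=16 (Denby, w=120) cum 300  ← median
  y=18 (Ashton, w=45) cum 345
  y=18 (Brookfield, w=55) cum 400
  y=18 (Elwood, w=40) cum 440
⇒ y* = 16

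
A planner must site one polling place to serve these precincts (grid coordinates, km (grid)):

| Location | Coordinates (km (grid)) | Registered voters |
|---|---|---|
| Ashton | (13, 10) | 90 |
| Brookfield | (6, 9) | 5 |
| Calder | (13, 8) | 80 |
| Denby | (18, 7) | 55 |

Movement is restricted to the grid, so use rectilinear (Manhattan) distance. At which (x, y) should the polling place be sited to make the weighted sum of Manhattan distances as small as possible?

Manhattan distance separates: Σwᵢ(|x−xᵢ|+|y−yᵢ|) = Σwᵢ|x−xᵢ| + Σwᵢ|y−yᵢ|, so x and y are optimised independently as 1-D weighted medians.
Total weight W = 230; half = 115.
x-coordinate, sorted with cumulative weight:
  x=6 (Brookfield, w=5) cum 5
  x=13 (Ashton, w=90) cum 95
  x=13 (Calder, w=80) cum 175  ← median
  x=18 (Denby, w=55) cum 230
⇒ x* = 13
y-coordinate, sorted with cumulative weight:
  y=7 (Denby, w=55) cum 55
  y=8 (Calder, w=80) cum 135  ← median
  y=9 (Brookfield, w=5) cum 140
  y=10 (Ashton, w=90) cum 230
⇒ y* = 8

(13, 8)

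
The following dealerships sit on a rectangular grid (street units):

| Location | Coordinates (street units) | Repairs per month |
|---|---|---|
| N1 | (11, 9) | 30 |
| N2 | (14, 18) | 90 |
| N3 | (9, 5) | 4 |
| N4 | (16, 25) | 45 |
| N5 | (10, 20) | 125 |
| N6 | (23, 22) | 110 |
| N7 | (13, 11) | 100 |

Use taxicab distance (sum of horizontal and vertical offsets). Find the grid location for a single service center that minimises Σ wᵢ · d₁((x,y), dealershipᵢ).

Manhattan distance separates: Σwᵢ(|x−xᵢ|+|y−yᵢ|) = Σwᵢ|x−xᵢ| + Σwᵢ|y−yᵢ|, so x and y are optimised independently as 1-D weighted medians.
Total weight W = 504; half = 252.
x-coordinate, sorted with cumulative weight:
  x=9 (N3, w=4) cum 4
  x=10 (N5, w=125) cum 129
  x=11 (N1, w=30) cum 159
  x=13 (N7, w=100) cum 259  ← median
  x=14 (N2, w=90) cum 349
  x=16 (N4, w=45) cum 394
  x=23 (N6, w=110) cum 504
⇒ x* = 13
y-coordinate, sorted with cumulative weight:
  y=5 (N3, w=4) cum 4
  y=9 (N1, w=30) cum 34
  y=11 (N7, w=100) cum 134
  y=18 (N2, w=90) cum 224
  y=20 (N5, w=125) cum 349  ← median
  y=22 (N6, w=110) cum 459
  y=25 (N4, w=45) cum 504
⇒ y* = 20

(13, 20)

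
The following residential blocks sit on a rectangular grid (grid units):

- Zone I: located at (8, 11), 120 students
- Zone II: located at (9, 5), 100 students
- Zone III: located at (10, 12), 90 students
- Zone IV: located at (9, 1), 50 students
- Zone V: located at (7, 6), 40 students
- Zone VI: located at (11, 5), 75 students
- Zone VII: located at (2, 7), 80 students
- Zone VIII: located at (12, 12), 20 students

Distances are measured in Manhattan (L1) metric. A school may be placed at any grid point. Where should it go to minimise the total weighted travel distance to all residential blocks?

(9, 7)

Manhattan distance separates: Σwᵢ(|x−xᵢ|+|y−yᵢ|) = Σwᵢ|x−xᵢ| + Σwᵢ|y−yᵢ|, so x and y are optimised independently as 1-D weighted medians.
Total weight W = 575; half = 287.5.
x-coordinate, sorted with cumulative weight:
  x=2 (Zone VII, w=80) cum 80
  x=7 (Zone V, w=40) cum 120
  x=8 (Zone I, w=120) cum 240
  x=9 (Zone II, w=100) cum 340  ← median
  x=9 (Zone IV, w=50) cum 390
  x=10 (Zone III, w=90) cum 480
  x=11 (Zone VI, w=75) cum 555
  x=12 (Zone VIII, w=20) cum 575
⇒ x* = 9
y-coordinate, sorted with cumulative weight:
  y=1 (Zone IV, w=50) cum 50
  y=5 (Zone II, w=100) cum 150
  y=5 (Zone VI, w=75) cum 225
  y=6 (Zone V, w=40) cum 265
  y=7 (Zone VII, w=80) cum 345  ← median
  y=11 (Zone I, w=120) cum 465
  y=12 (Zone III, w=90) cum 555
  y=12 (Zone VIII, w=20) cum 575
⇒ y* = 7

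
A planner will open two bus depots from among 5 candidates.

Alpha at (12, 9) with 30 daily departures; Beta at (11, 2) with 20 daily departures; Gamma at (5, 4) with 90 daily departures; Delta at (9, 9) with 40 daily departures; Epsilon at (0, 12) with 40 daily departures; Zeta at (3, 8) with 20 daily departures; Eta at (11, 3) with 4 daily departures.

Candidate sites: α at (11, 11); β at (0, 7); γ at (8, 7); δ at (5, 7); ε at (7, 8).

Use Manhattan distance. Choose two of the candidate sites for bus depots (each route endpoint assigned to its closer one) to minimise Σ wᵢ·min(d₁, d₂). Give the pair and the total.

{α, δ}, total 1192

Evaluate every pair (each demand assigned to the nearer of the two):
  {α, δ}: total = 1192
  {γ, δ}: total = 1218
  {δ, ε}: total = 1266
  {β, δ}: total = 1300
  {β, γ}: total = 1308
  {β, ε}: total = 1356
  {α, β}: total = 1462
  {α, ε}: total = 1482
  {α, γ}: total = 1538
  {γ, ε}: total = 1548
Best pair: {α, δ} with total 1192.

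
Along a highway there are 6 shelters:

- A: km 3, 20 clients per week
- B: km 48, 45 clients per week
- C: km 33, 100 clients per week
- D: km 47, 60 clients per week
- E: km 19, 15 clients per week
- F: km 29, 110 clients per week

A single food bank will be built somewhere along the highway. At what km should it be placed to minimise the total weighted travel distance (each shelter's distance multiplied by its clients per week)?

x = 33

For a sum of weighted absolute distances on a line, the optimum is the weighted median (not the mean). Total weight W = 350; half-weight = 175.
Sort by position and accumulate weight:
  km 3 (A, w=20) → cum 20
  km 19 (E, w=15) → cum 35
  km 29 (F, w=110) → cum 145
  km 33 (C, w=100) → cum 245  ≥ 175 → median here
  km 47 (D, w=60) → cum 305
  km 48 (B, w=45) → cum 350
Optimal location: km 33.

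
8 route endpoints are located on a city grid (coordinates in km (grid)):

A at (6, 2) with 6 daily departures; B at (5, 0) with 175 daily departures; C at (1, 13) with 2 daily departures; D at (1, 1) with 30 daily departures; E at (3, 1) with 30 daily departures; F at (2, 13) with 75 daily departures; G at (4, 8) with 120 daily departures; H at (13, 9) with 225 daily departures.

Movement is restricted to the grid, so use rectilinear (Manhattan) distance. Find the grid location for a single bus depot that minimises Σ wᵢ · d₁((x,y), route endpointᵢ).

(5, 8)

Manhattan distance separates: Σwᵢ(|x−xᵢ|+|y−yᵢ|) = Σwᵢ|x−xᵢ| + Σwᵢ|y−yᵢ|, so x and y are optimised independently as 1-D weighted medians.
Total weight W = 663; half = 331.5.
x-coordinate, sorted with cumulative weight:
  x=1 (C, w=2) cum 2
  x=1 (D, w=30) cum 32
  x=2 (F, w=75) cum 107
  x=3 (E, w=30) cum 137
  x=4 (G, w=120) cum 257
  x=5 (B, w=175) cum 432  ← median
  x=6 (A, w=6) cum 438
  x=13 (H, w=225) cum 663
⇒ x* = 5
y-coordinate, sorted with cumulative weight:
  y=0 (B, w=175) cum 175
  y=1 (D, w=30) cum 205
  y=1 (E, w=30) cum 235
  y=2 (A, w=6) cum 241
  y=8 (G, w=120) cum 361  ← median
  y=9 (H, w=225) cum 586
  y=13 (C, w=2) cum 588
  y=13 (F, w=75) cum 663
⇒ y* = 8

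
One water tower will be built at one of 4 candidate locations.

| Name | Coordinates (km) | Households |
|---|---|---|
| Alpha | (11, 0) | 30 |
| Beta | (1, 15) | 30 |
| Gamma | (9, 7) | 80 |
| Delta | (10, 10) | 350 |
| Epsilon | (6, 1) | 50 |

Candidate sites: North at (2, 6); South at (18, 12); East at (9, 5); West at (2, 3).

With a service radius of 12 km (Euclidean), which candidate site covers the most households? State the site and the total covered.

Coverage radius r = 12 km; a point is covered iff (Δx)²+(Δy)² ≤ 12² = 144.
  North (2, 6): covers {Alpha, Beta, Gamma, Delta, Epsilon} → 540
  South (18, 12): covers {Gamma, Delta} → 430
  East (9, 5): covers {Alpha, Gamma, Delta, Epsilon} → 510
  West (2, 3): covers {Alpha, Gamma, Delta, Epsilon} → 510
Maximum coverage at North: 540 households.

North, covering 540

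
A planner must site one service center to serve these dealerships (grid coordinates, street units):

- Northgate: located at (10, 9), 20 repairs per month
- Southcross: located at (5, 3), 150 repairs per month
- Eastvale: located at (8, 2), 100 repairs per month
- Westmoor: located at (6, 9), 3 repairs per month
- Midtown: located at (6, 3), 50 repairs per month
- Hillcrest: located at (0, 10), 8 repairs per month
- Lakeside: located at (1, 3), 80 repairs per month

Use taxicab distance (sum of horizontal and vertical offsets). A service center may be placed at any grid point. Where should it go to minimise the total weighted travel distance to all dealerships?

(5, 3)

Manhattan distance separates: Σwᵢ(|x−xᵢ|+|y−yᵢ|) = Σwᵢ|x−xᵢ| + Σwᵢ|y−yᵢ|, so x and y are optimised independently as 1-D weighted medians.
Total weight W = 411; half = 205.5.
x-coordinate, sorted with cumulative weight:
  x=0 (Hillcrest, w=8) cum 8
  x=1 (Lakeside, w=80) cum 88
  x=5 (Southcross, w=150) cum 238  ← median
  x=6 (Westmoor, w=3) cum 241
  x=6 (Midtown, w=50) cum 291
  x=8 (Eastvale, w=100) cum 391
  x=10 (Northgate, w=20) cum 411
⇒ x* = 5
y-coordinate, sorted with cumulative weight:
  y=2 (Eastvale, w=100) cum 100
  y=3 (Southcross, w=150) cum 250  ← median
  y=3 (Midtown, w=50) cum 300
  y=3 (Lakeside, w=80) cum 380
  y=9 (Northgate, w=20) cum 400
  y=9 (Westmoor, w=3) cum 403
  y=10 (Hillcrest, w=8) cum 411
⇒ y* = 3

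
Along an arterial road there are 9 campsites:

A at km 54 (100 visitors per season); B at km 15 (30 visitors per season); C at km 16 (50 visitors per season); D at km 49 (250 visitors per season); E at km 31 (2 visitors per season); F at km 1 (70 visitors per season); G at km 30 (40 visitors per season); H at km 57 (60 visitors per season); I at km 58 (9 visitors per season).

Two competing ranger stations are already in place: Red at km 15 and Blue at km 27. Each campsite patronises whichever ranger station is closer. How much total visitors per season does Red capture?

150

The indifferent point is the midpoint (15+27)/2 = 21; campsites left of it (closer to Red at 15) go to Red, those right go to Blue.
  F at 1 (w=70) → Red
  B at 15 (w=30) → Red
  C at 16 (w=50) → Red
  G at 30 (w=40) → Blue
  E at 31 (w=2) → Blue
  D at 49 (w=250) → Blue
  A at 54 (w=100) → Blue
  H at 57 (w=60) → Blue
  I at 58 (w=9) → Blue
Red captures 150; Blue captures 461.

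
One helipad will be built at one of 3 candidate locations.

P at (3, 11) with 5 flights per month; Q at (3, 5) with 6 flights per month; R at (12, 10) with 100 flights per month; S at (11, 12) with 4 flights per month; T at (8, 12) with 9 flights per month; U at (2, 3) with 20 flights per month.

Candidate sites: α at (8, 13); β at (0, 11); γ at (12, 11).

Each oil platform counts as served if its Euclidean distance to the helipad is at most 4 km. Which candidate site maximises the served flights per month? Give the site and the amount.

γ, covering 104

Coverage radius r = 4 km; a point is covered iff (Δx)²+(Δy)² ≤ 4² = 16.
  α (8, 13): covers {S, T} → 13
  β (0, 11): covers {P} → 5
  γ (12, 11): covers {R, S} → 104
Maximum coverage at γ: 104 flights per month.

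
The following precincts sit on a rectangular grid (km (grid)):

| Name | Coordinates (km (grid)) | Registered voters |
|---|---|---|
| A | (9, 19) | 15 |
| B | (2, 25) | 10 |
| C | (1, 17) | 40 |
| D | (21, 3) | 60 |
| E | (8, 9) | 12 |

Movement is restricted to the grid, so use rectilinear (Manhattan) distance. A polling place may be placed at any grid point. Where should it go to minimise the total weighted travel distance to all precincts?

(9, 9)

Manhattan distance separates: Σwᵢ(|x−xᵢ|+|y−yᵢ|) = Σwᵢ|x−xᵢ| + Σwᵢ|y−yᵢ|, so x and y are optimised independently as 1-D weighted medians.
Total weight W = 137; half = 68.5.
x-coordinate, sorted with cumulative weight:
  x=1 (C, w=40) cum 40
  x=2 (B, w=10) cum 50
  x=8 (E, w=12) cum 62
  x=9 (A, w=15) cum 77  ← median
  x=21 (D, w=60) cum 137
⇒ x* = 9
y-coordinate, sorted with cumulative weight:
  y=3 (D, w=60) cum 60
  y=9 (E, w=12) cum 72  ← median
  y=17 (C, w=40) cum 112
  y=19 (A, w=15) cum 127
  y=25 (B, w=10) cum 137
⇒ y* = 9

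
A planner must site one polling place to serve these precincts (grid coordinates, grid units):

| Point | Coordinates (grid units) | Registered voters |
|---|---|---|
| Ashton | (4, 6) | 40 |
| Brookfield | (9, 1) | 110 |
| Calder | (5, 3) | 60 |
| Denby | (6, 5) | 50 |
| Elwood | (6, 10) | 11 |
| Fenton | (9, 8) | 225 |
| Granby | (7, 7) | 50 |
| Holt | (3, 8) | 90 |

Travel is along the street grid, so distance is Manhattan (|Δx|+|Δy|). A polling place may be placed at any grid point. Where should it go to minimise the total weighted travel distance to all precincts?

Manhattan distance separates: Σwᵢ(|x−xᵢ|+|y−yᵢ|) = Σwᵢ|x−xᵢ| + Σwᵢ|y−yᵢ|, so x and y are optimised independently as 1-D weighted medians.
Total weight W = 636; half = 318.
x-coordinate, sorted with cumulative weight:
  x=3 (Holt, w=90) cum 90
  x=4 (Ashton, w=40) cum 130
  x=5 (Calder, w=60) cum 190
  x=6 (Denby, w=50) cum 240
  x=6 (Elwood, w=11) cum 251
  x=7 (Granby, w=50) cum 301
  x=9 (Brookfield, w=110) cum 411  ← median
  x=9 (Fenton, w=225) cum 636
⇒ x* = 9
y-coordinate, sorted with cumulative weight:
  y=1 (Brookfield, w=110) cum 110
  y=3 (Calder, w=60) cum 170
  y=5 (Denby, w=50) cum 220
  y=6 (Ashton, w=40) cum 260
  y=7 (Granby, w=50) cum 310
  y=8 (Fenton, w=225) cum 535  ← median
  y=8 (Holt, w=90) cum 625
  y=10 (Elwood, w=11) cum 636
⇒ y* = 8

(9, 8)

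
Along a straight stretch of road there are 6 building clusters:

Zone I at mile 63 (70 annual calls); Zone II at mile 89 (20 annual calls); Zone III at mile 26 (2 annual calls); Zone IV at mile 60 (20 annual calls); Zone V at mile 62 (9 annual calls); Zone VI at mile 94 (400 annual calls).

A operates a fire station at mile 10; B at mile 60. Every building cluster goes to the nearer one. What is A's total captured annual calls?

2

The indifferent point is the midpoint (10+60)/2 = 35; building clusters left of it (closer to A at 10) go to A, those right go to B.
  Zone III at 26 (w=2) → A
  Zone IV at 60 (w=20) → B
  Zone V at 62 (w=9) → B
  Zone I at 63 (w=70) → B
  Zone II at 89 (w=20) → B
  Zone VI at 94 (w=400) → B
A captures 2; B captures 519.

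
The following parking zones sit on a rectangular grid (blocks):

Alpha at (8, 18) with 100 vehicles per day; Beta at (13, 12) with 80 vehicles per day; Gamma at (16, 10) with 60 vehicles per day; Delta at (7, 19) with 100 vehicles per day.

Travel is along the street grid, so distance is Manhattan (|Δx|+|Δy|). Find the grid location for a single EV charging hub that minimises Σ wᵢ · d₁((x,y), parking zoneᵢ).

Manhattan distance separates: Σwᵢ(|x−xᵢ|+|y−yᵢ|) = Σwᵢ|x−xᵢ| + Σwᵢ|y−yᵢ|, so x and y are optimised independently as 1-D weighted medians.
Total weight W = 340; half = 170.
x-coordinate, sorted with cumulative weight:
  x=7 (Delta, w=100) cum 100
  x=8 (Alpha, w=100) cum 200  ← median
  x=13 (Beta, w=80) cum 280
  x=16 (Gamma, w=60) cum 340
⇒ x* = 8
y-coordinate, sorted with cumulative weight:
  y=10 (Gamma, w=60) cum 60
  y=12 (Beta, w=80) cum 140
  y=18 (Alpha, w=100) cum 240  ← median
  y=19 (Delta, w=100) cum 340
⇒ y* = 18

(8, 18)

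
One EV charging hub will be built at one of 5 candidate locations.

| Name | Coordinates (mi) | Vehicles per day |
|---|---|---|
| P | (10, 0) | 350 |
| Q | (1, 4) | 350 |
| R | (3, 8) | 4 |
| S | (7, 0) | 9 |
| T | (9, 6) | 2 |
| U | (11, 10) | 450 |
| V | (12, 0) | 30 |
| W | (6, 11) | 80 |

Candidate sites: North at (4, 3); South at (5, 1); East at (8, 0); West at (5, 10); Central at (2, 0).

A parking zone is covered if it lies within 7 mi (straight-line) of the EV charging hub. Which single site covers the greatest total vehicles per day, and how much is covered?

Coverage radius r = 7 mi; a point is covered iff (Δx)²+(Δy)² ≤ 7² = 49.
  North (4, 3): covers {P, Q, R, S, T} → 715
  South (5, 1): covers {P, Q, S, T} → 711
  East (8, 0): covers {P, S, T, V} → 391
  West (5, 10): covers {R, T, U, W} → 536
  Central (2, 0): covers {Q, S} → 359
Maximum coverage at North: 715 vehicles per day.

North, covering 715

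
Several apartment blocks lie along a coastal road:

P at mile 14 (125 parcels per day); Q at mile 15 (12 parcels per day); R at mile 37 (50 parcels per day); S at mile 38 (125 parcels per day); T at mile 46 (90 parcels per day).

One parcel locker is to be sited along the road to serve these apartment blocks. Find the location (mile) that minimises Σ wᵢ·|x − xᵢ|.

x = 38

For a sum of weighted absolute distances on a line, the optimum is the weighted median (not the mean). Total weight W = 402; half-weight = 201.
Sort by position and accumulate weight:
  mile 14 (P, w=125) → cum 125
  mile 15 (Q, w=12) → cum 137
  mile 37 (R, w=50) → cum 187
  mile 38 (S, w=125) → cum 312  ≥ 201 → median here
  mile 46 (T, w=90) → cum 402
Optimal location: mile 38.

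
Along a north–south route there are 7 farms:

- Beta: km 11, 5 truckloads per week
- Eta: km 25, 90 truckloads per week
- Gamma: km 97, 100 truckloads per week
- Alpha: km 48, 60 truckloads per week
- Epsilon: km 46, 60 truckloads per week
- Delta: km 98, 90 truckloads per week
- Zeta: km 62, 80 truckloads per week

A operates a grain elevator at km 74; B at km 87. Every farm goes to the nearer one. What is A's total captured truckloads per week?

The indifferent point is the midpoint (74+87)/2 = 80.5; farms left of it (closer to A at 74) go to A, those right go to B.
  Beta at 11 (w=5) → A
  Eta at 25 (w=90) → A
  Epsilon at 46 (w=60) → A
  Alpha at 48 (w=60) → A
  Zeta at 62 (w=80) → A
  Gamma at 97 (w=100) → B
  Delta at 98 (w=90) → B
A captures 295; B captures 190.

295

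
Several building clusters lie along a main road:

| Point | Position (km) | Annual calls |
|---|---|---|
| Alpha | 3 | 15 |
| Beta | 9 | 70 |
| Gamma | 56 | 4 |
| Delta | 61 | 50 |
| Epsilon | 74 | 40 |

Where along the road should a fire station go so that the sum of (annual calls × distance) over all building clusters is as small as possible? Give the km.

x = 61

For a sum of weighted absolute distances on a line, the optimum is the weighted median (not the mean). Total weight W = 179; half-weight = 89.5.
Sort by position and accumulate weight:
  km 3 (Alpha, w=15) → cum 15
  km 9 (Beta, w=70) → cum 85
  km 56 (Gamma, w=4) → cum 89
  km 61 (Delta, w=50) → cum 139  ≥ 89.5 → median here
  km 74 (Epsilon, w=40) → cum 179
Optimal location: km 61.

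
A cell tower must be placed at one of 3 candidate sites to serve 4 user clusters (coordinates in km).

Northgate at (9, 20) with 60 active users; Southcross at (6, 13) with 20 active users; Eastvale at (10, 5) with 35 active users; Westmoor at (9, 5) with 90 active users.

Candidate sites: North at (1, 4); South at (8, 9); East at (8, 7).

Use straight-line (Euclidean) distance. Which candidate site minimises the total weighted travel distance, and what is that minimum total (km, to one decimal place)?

East, total 1209.0 km

Total weighted distance at each candidate:
  North (1, 4): total = 2321.8
  South (8, 9): total = 1279.8
  East (8, 7): total = 1209.0
Minimum is at East with total 1209.0 km.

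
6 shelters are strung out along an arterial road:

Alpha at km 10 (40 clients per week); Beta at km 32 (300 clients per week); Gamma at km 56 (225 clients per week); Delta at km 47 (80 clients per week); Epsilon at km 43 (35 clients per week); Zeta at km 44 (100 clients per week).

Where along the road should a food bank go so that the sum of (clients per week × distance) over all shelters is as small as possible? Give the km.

For a sum of weighted absolute distances on a line, the optimum is the weighted median (not the mean). Total weight W = 780; half-weight = 390.
Sort by position and accumulate weight:
  km 10 (Alpha, w=40) → cum 40
  km 32 (Beta, w=300) → cum 340
  km 43 (Epsilon, w=35) → cum 375
  km 44 (Zeta, w=100) → cum 475  ≥ 390 → median here
  km 47 (Delta, w=80) → cum 555
  km 56 (Gamma, w=225) → cum 780
Optimal location: km 44.

x = 44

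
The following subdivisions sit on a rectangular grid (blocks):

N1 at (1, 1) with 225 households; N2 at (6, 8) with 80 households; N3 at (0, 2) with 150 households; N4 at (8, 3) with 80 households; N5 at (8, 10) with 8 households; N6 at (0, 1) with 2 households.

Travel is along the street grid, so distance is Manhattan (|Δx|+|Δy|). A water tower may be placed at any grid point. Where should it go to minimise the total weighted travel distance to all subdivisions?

Manhattan distance separates: Σwᵢ(|x−xᵢ|+|y−yᵢ|) = Σwᵢ|x−xᵢ| + Σwᵢ|y−yᵢ|, so x and y are optimised independently as 1-D weighted medians.
Total weight W = 545; half = 272.5.
x-coordinate, sorted with cumulative weight:
  x=0 (N3, w=150) cum 150
  x=0 (N6, w=2) cum 152
  x=1 (N1, w=225) cum 377  ← median
  x=6 (N2, w=80) cum 457
  x=8 (N4, w=80) cum 537
  x=8 (N5, w=8) cum 545
⇒ x* = 1
y-coordinate, sorted with cumulative weight:
  y=1 (N1, w=225) cum 225
  y=1 (N6, w=2) cum 227
  y=2 (N3, w=150) cum 377  ← median
  y=3 (N4, w=80) cum 457
  y=8 (N2, w=80) cum 537
  y=10 (N5, w=8) cum 545
⇒ y* = 2

(1, 2)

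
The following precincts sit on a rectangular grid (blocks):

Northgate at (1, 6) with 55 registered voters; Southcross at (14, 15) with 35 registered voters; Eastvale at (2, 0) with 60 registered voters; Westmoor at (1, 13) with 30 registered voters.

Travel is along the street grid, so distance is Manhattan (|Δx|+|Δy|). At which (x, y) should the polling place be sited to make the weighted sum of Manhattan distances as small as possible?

Manhattan distance separates: Σwᵢ(|x−xᵢ|+|y−yᵢ|) = Σwᵢ|x−xᵢ| + Σwᵢ|y−yᵢ|, so x and y are optimised independently as 1-D weighted medians.
Total weight W = 180; half = 90.
x-coordinate, sorted with cumulative weight:
  x=1 (Northgate, w=55) cum 55
  x=1 (Westmoor, w=30) cum 85
  x=2 (Eastvale, w=60) cum 145  ← median
  x=14 (Southcross, w=35) cum 180
⇒ x* = 2
y-coordinate, sorted with cumulative weight:
  y=0 (Eastvale, w=60) cum 60
  y=6 (Northgate, w=55) cum 115  ← median
  y=13 (Westmoor, w=30) cum 145
  y=15 (Southcross, w=35) cum 180
⇒ y* = 6

(2, 6)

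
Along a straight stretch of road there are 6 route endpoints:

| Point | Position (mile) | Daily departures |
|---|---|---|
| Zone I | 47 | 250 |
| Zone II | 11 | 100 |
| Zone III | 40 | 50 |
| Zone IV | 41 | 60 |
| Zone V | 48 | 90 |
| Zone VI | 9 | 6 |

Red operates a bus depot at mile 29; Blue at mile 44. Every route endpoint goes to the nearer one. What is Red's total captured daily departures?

106

The indifferent point is the midpoint (29+44)/2 = 36.5; route endpoints left of it (closer to Red at 29) go to Red, those right go to Blue.
  Zone VI at 9 (w=6) → Red
  Zone II at 11 (w=100) → Red
  Zone III at 40 (w=50) → Blue
  Zone IV at 41 (w=60) → Blue
  Zone I at 47 (w=250) → Blue
  Zone V at 48 (w=90) → Blue
Red captures 106; Blue captures 450.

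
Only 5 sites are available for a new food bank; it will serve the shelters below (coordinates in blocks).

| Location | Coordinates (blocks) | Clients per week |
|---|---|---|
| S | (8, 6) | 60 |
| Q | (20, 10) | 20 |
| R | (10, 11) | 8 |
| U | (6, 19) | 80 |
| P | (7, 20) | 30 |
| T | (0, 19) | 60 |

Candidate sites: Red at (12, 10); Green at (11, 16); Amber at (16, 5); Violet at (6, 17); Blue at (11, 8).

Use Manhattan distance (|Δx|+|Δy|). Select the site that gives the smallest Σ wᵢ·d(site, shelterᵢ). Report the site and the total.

Total weighted distance at each candidate:
  Red (12, 10): total = 3574
  Green (11, 16): total = 2848
  Amber (16, 5): total = 5256
  Violet (6, 17): total = 2040
  Blue (11, 8): total = 3632
Minimum is at Violet with total 2040 blocks.

Violet, total 2040 blocks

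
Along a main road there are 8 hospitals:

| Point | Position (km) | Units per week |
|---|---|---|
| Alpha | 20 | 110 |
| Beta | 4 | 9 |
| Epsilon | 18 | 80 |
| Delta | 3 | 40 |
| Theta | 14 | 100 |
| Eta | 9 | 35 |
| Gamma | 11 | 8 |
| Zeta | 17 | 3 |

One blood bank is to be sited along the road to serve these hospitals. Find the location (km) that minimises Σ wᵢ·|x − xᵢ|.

For a sum of weighted absolute distances on a line, the optimum is the weighted median (not the mean). Total weight W = 385; half-weight = 192.5.
Sort by position and accumulate weight:
  km 3 (Delta, w=40) → cum 40
  km 4 (Beta, w=9) → cum 49
  km 9 (Eta, w=35) → cum 84
  km 11 (Gamma, w=8) → cum 92
  km 14 (Theta, w=100) → cum 192
  km 17 (Zeta, w=3) → cum 195  ≥ 192.5 → median here
  km 18 (Epsilon, w=80) → cum 275
  km 20 (Alpha, w=110) → cum 385
Optimal location: km 17.

x = 17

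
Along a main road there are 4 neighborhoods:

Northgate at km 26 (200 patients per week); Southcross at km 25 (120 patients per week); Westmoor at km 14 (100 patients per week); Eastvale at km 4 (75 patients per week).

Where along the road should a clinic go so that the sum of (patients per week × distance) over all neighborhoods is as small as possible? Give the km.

x = 25

For a sum of weighted absolute distances on a line, the optimum is the weighted median (not the mean). Total weight W = 495; half-weight = 247.5.
Sort by position and accumulate weight:
  km 4 (Eastvale, w=75) → cum 75
  km 14 (Westmoor, w=100) → cum 175
  km 25 (Southcross, w=120) → cum 295  ≥ 247.5 → median here
  km 26 (Northgate, w=200) → cum 495
Optimal location: km 25.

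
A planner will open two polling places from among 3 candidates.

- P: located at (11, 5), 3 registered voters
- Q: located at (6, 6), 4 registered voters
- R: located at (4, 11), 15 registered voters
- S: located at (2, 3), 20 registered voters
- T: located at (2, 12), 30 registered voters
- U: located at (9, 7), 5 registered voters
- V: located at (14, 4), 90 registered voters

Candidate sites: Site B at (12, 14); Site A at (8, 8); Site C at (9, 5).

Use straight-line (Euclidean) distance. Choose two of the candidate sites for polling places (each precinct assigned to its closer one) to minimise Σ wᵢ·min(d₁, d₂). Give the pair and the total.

{Site A, Site C}, total 920.2

Evaluate every pair (each demand assigned to the nearer of the two):
  {Site A, Site C}: total = 920.2
  {Site B, Site C}: total = 1047.3
  {Site B, Site A}: total = 1127.6
Best pair: {Site A, Site C} with total 920.2.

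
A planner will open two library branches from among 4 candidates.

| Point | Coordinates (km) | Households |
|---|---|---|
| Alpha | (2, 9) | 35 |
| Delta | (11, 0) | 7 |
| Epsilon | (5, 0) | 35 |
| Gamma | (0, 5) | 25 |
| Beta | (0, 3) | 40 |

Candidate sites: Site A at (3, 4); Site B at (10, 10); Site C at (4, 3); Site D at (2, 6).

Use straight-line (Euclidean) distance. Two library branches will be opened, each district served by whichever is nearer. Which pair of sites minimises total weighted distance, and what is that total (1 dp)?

Evaluate every pair (each demand assigned to the nearer of the two):
  {Site C, Site D}: total = 469.1
  {Site A, Site D}: total = 506.5
  {Site A, Site C}: total = 548.0
  {Site A, Site B}: total = 603.1
  {Site B, Site D}: total = 610.3
  {Site B, Site C}: total = 657.2
Best pair: {Site C, Site D} with total 469.1.

{Site C, Site D}, total 469.1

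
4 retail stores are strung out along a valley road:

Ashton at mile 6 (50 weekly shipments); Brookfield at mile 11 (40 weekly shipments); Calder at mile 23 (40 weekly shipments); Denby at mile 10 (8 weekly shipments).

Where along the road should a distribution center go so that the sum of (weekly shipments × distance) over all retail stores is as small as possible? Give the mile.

For a sum of weighted absolute distances on a line, the optimum is the weighted median (not the mean). Total weight W = 138; half-weight = 69.
Sort by position and accumulate weight:
  mile 6 (Ashton, w=50) → cum 50
  mile 10 (Denby, w=8) → cum 58
  mile 11 (Brookfield, w=40) → cum 98  ≥ 69 → median here
  mile 23 (Calder, w=40) → cum 138
Optimal location: mile 11.

x = 11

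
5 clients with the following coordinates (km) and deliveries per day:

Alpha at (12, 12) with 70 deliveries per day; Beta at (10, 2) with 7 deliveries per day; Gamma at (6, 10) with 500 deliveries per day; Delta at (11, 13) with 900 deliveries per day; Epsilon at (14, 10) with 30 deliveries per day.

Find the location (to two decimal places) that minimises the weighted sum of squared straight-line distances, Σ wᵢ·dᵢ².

(9.44, 11.85)

The minimiser of Σwᵢ‖p−pᵢ‖² is the weighted centroid p* = (Σwᵢpᵢ)/(Σwᵢ).
Σwᵢ = 1507.
Σwᵢxᵢ = 70·12 + 7·10 + 500·6 + 900·11 + 30·14 = 14230.
Σwᵢyᵢ = 70·12 + 7·2 + 500·10 + 900·13 + 30·10 = 17854.
x* = 14230/1507 = 9.44, y* = 17854/1507 = 11.85.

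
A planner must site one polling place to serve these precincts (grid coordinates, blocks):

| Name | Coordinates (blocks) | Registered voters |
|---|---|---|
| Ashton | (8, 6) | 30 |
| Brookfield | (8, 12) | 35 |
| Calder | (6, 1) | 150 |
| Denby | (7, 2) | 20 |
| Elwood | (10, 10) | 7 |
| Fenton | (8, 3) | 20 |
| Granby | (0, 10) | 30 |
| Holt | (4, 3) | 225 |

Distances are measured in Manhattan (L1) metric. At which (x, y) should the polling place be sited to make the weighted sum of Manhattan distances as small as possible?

(6, 3)

Manhattan distance separates: Σwᵢ(|x−xᵢ|+|y−yᵢ|) = Σwᵢ|x−xᵢ| + Σwᵢ|y−yᵢ|, so x and y are optimised independently as 1-D weighted medians.
Total weight W = 517; half = 258.5.
x-coordinate, sorted with cumulative weight:
  x=0 (Granby, w=30) cum 30
  x=4 (Holt, w=225) cum 255
  x=6 (Calder, w=150) cum 405  ← median
  x=7 (Denby, w=20) cum 425
  x=8 (Ashton, w=30) cum 455
  x=8 (Brookfield, w=35) cum 490
  x=8 (Fenton, w=20) cum 510
  x=10 (Elwood, w=7) cum 517
⇒ x* = 6
y-coordinate, sorted with cumulative weight:
  y=1 (Calder, w=150) cum 150
  y=2 (Denby, w=20) cum 170
  y=3 (Fenton, w=20) cum 190
  y=3 (Holt, w=225) cum 415  ← median
  y=6 (Ashton, w=30) cum 445
  y=10 (Elwood, w=7) cum 452
  y=10 (Granby, w=30) cum 482
  y=12 (Brookfield, w=35) cum 517
⇒ y* = 3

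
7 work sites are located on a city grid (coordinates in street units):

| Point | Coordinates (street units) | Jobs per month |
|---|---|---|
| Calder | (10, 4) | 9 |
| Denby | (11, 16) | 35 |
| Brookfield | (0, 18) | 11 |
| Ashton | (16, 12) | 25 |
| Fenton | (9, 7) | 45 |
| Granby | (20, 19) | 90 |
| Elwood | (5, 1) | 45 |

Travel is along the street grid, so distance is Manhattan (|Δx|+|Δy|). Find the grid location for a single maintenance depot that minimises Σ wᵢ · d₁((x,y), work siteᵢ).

(11, 16)

Manhattan distance separates: Σwᵢ(|x−xᵢ|+|y−yᵢ|) = Σwᵢ|x−xᵢ| + Σwᵢ|y−yᵢ|, so x and y are optimised independently as 1-D weighted medians.
Total weight W = 260; half = 130.
x-coordinate, sorted with cumulative weight:
  x=0 (Brookfield, w=11) cum 11
  x=5 (Elwood, w=45) cum 56
  x=9 (Fenton, w=45) cum 101
  x=10 (Calder, w=9) cum 110
  x=11 (Denby, w=35) cum 145  ← median
  x=16 (Ashton, w=25) cum 170
  x=20 (Granby, w=90) cum 260
⇒ x* = 11
y-coordinate, sorted with cumulative weight:
  y=1 (Elwood, w=45) cum 45
  y=4 (Calder, w=9) cum 54
  y=7 (Fenton, w=45) cum 99
  y=12 (Ashton, w=25) cum 124
  y=16 (Denby, w=35) cum 159  ← median
  y=18 (Brookfield, w=11) cum 170
  y=19 (Granby, w=90) cum 260
⇒ y* = 16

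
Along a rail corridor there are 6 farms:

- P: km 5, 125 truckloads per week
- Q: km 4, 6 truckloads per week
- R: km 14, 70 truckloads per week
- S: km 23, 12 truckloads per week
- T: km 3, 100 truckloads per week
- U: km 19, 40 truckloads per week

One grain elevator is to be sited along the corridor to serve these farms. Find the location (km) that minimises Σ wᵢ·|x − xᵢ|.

x = 5

For a sum of weighted absolute distances on a line, the optimum is the weighted median (not the mean). Total weight W = 353; half-weight = 176.5.
Sort by position and accumulate weight:
  km 3 (T, w=100) → cum 100
  km 4 (Q, w=6) → cum 106
  km 5 (P, w=125) → cum 231  ≥ 176.5 → median here
  km 14 (R, w=70) → cum 301
  km 19 (U, w=40) → cum 341
  km 23 (S, w=12) → cum 353
Optimal location: km 5.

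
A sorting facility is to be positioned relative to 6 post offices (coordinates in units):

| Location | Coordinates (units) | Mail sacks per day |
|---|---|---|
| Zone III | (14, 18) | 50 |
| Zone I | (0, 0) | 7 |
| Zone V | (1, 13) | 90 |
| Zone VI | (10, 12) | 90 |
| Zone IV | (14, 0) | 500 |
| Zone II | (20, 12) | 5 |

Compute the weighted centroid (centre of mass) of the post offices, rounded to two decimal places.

(11.85, 4.33)

The minimiser of Σwᵢ‖p−pᵢ‖² is the weighted centroid p* = (Σwᵢpᵢ)/(Σwᵢ).
Σwᵢ = 742.
Σwᵢxᵢ = 50·14 + 7·0 + 90·1 + 90·10 + 500·14 + 5·20 = 8790.
Σwᵢyᵢ = 50·18 + 7·0 + 90·13 + 90·12 + 500·0 + 5·12 = 3210.
x* = 8790/742 = 11.85, y* = 3210/742 = 4.33.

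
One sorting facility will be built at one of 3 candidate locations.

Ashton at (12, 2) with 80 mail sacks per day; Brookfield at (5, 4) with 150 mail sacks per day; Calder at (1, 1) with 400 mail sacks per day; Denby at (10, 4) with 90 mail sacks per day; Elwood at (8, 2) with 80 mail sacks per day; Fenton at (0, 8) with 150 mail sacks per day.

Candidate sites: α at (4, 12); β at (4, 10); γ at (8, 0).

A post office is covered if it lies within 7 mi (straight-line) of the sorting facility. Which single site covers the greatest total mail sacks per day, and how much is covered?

Coverage radius r = 7 mi; a point is covered iff (Δx)²+(Δy)² ≤ 7² = 49.
  α (4, 12): covers {Fenton} → 150
  β (4, 10): covers {Brookfield, Fenton} → 300
  γ (8, 0): covers {Ashton, Brookfield, Denby, Elwood} → 400
Maximum coverage at γ: 400 mail sacks per day.

γ, covering 400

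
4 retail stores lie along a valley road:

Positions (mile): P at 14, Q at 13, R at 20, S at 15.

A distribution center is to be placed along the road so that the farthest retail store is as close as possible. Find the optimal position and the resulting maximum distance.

The 1-center on a line is the midpoint of the two extreme points: leftmost at 13, rightmost at 20.
Optimal location = (13 + 20)/2 = 16.5; maximum distance = (20 − 13)/2 = 3.5.

location 16.5, max distance 3.5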